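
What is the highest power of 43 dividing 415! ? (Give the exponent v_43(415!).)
v_43(415!) = 9

Legendre's formula: v_p(n!) = Σ_{k ≥ 1} ⌊n / p^k⌋. For p = 43, n = 415, the terms are:
  ⌊415/43^1⌋ = ⌊415/43⌋ = 9
(the next term ⌊415/43^2⌋ = 0, terminating the sum). Summing: v_43(415!) = 9 = 9.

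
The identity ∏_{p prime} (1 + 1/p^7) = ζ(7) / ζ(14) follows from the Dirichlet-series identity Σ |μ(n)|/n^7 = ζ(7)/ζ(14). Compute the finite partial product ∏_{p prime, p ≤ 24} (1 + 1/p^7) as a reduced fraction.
∏ = 1213055423679013780431254747580653474818754487990016/1203084832226034935165248483197620256588271403484375

The primes p ≤ 24 are [2, 3, 5, 7, 11, 13, 17, 19, 23]. For each, (1 + 1/p^7) = (p^7 + 1)/p^7. Multiplying these fractions over p ∈ [2, 3, 5, 7, 11, 13, 17, 19, 23] gives 1213055423679013780431254747580653474818754487990016/1203084832226034935165248483197620256588271403484375. (In the limit P → ∞ this tends to ζ(7)/ζ(14).)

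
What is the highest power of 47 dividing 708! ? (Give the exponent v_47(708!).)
v_47(708!) = 15

Legendre's formula: v_p(n!) = Σ_{k ≥ 1} ⌊n / p^k⌋. For p = 47, n = 708, the terms are:
  ⌊708/47^1⌋ = ⌊708/47⌋ = 15
(the next term ⌊708/47^2⌋ = 0, terminating the sum). Summing: v_47(708!) = 15 = 15.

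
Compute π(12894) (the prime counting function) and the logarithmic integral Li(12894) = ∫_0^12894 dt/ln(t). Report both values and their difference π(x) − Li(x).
π(12894) = 1534;  Li(12894) ≈ 1555.91;  π(x) − Li(x) ≈ -21.91.

Direct count of primes ≤ 12894 gives π(12894) = 1534. Numerical evaluation of the logarithmic integral gives Li(12894) ≈ 1555.91. The difference π(x) − Li(x) ≈ -21.91 is typically negative for small/moderate x (Li(x) overestimates), though Littlewood's theorem shows this sign changes infinitely often.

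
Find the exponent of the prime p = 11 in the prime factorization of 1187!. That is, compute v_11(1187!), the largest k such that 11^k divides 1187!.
v_11(1187!) = 116

Legendre's formula: v_p(n!) = Σ_{k ≥ 1} ⌊n / p^k⌋. For p = 11, n = 1187, the terms are:
  ⌊1187/11^1⌋ = ⌊1187/11⌋ = 107
  ⌊1187/11^2⌋ = ⌊1187/121⌋ = 9
(the next term ⌊1187/11^3⌋ = 0, terminating the sum). Summing: v_11(1187!) = 107 + 9 = 116.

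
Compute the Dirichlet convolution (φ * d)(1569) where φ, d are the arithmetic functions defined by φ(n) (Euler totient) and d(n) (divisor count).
(φ * d)(1569) = 2096

Divisors of 1569: [1, 3, 523, 1569]. For each d | 1569:
  d = 1: φ(1) · d(1569/1) = 1 · 4 = 4
  d = 3: φ(3) · d(1569/3) = 2 · 2 = 4
  d = 523: φ(523) · d(1569/523) = 522 · 2 = 1044
  d = 1569: φ(1569) · d(1569/1569) = 1044 · 1 = 1044
Summing: (φ * d)(1569) = 4 + 4 + 1044 + 1044 = 2096.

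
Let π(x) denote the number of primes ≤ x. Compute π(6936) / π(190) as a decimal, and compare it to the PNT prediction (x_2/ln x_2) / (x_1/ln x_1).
π(6936)/π(190) = 890/42 ≈ 21.1905;  PNT prediction ≈ 21.6569.

π(190) = 42 and π(6936) = 890, so π(6936)/π(190) ≈ 21.1905. The PNT-predicted ratio is (6936/ln(6936)) / (190/ln(190)) ≈ 21.6569. The two agree to within a few percent, as expected.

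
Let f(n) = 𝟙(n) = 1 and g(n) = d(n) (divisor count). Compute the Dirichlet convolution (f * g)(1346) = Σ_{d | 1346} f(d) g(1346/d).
(𝟙 * d)(1346) = 9

Divisors of 1346: [1, 2, 673, 1346]. For each d | 1346:
  d = 1: 𝟙(1) · d(1346/1) = 1 · 4 = 4
  d = 2: 𝟙(2) · d(1346/2) = 1 · 2 = 2
  d = 673: 𝟙(673) · d(1346/673) = 1 · 2 = 2
  d = 1346: 𝟙(1346) · d(1346/1346) = 1 · 1 = 1
Summing: (𝟙 * d)(1346) = 4 + 2 + 2 + 1 = 9.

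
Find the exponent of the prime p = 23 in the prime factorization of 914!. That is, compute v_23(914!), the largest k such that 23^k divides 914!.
v_23(914!) = 40

Legendre's formula: v_p(n!) = Σ_{k ≥ 1} ⌊n / p^k⌋. For p = 23, n = 914, the terms are:
  ⌊914/23^1⌋ = ⌊914/23⌋ = 39
  ⌊914/23^2⌋ = ⌊914/529⌋ = 1
(the next term ⌊914/23^3⌋ = 0, terminating the sum). Summing: v_23(914!) = 39 + 1 = 40.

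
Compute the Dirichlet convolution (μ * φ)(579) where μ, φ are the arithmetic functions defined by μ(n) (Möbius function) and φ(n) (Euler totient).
(μ * φ)(579) = 191

Divisors of 579: [1, 3, 193, 579]. For each d | 579:
  d = 1: μ(1) · φ(579/1) = 1 · 384 = 384
  d = 3: μ(3) · φ(579/3) = -1 · 192 = -192
  d = 193: μ(193) · φ(579/193) = -1 · 2 = -2
  d = 579: μ(579) · φ(579/579) = 1 · 1 = 1
Summing: (μ * φ)(579) = 384 + -192 + -2 + 1 = 191.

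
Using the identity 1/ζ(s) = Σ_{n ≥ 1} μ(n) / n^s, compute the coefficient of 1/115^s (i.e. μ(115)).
μ(115) = 1

Factor n = 115 = 5 · 23. μ(n) = 0 if any exponent ≥ 2 (not squarefree); otherwise μ(n) = (−1)^{ω(n)} where ω(n) is the number of distinct prime factors. Applying: μ(115) = 1.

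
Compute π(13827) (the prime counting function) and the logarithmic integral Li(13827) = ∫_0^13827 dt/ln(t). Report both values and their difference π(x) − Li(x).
π(13827) = 1633;  Li(13827) ≈ 1654.13;  π(x) − Li(x) ≈ -21.13.

Direct count of primes ≤ 13827 gives π(13827) = 1633. Numerical evaluation of the logarithmic integral gives Li(13827) ≈ 1654.13. The difference π(x) − Li(x) ≈ -21.13 is typically negative for small/moderate x (Li(x) overestimates), though Littlewood's theorem shows this sign changes infinitely often.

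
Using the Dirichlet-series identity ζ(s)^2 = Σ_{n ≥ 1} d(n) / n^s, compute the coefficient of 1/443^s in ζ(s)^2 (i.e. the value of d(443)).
d(443) = 2

ζ(s)^2 = (Σ 1/m^s)(Σ 1/k^s). The coefficient of 1/n^s in the product is the number of ordered pairs (m, k) with mk = n, which equals d(n). For n = 443, divisors are [1, 443], so d(443) = 2.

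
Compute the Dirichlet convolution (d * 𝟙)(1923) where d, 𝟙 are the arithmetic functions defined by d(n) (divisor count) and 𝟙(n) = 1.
(d * 𝟙)(1923) = 9

Divisors of 1923: [1, 3, 641, 1923]. For each d | 1923:
  d = 1: d(1) · 𝟙(1923/1) = 1 · 1 = 1
  d = 3: d(3) · 𝟙(1923/3) = 2 · 1 = 2
  d = 641: d(641) · 𝟙(1923/641) = 2 · 1 = 2
  d = 1923: d(1923) · 𝟙(1923/1923) = 4 · 1 = 4
Summing: (d * 𝟙)(1923) = 1 + 2 + 2 + 4 = 9.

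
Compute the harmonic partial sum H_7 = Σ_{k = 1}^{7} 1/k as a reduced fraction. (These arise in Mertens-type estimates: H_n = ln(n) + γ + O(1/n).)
H_7 = 363/140

Direct summation: H_7 = 1 + 1/2 + ... + 1/7. The least common denominator is lcm(1, ..., 7) = 420; over this denominator the numerator is 420 + 210 + 140 + 105 + 84 + 70 + 60 = 1089, so H_7 = 1089/420; reducing by gcd(1089, 420) = 3 gives 363/140 ≈ 2.59286. (The PNT-adjacent estimate ln(7) + γ ≈ 2.52313 matches within O(1/n).)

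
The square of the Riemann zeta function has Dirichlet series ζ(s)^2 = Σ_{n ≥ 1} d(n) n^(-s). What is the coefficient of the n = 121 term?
d(121) = 3

ζ(s)^2 = (Σ 1/m^s)(Σ 1/k^s). The coefficient of 1/n^s in the product is the number of ordered pairs (m, k) with mk = n, which equals d(n). For n = 121, divisors are [1, 11, 121], so d(121) = 3.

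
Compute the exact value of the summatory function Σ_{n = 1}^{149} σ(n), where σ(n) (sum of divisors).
Σ_{n ≤ 149} σ(n) = 18232

Compute σ(n) for each 1 ≤ n ≤ 149: σ(1) = 1, σ(2) = 3, σ(3) = 4, σ(4) = 7, σ(5) = 6, σ(6) = 12, σ(7) = 8, σ(8) = 15, σ(9) = 13, σ(10) = 18, σ(11) = 12, σ(12) = 28, σ(13) = 14, σ(14) = 24, σ(15) = 24, σ(16) = 31, σ(17) = 18, σ(18) = 39, σ(19) = 20, σ(20) = 42, σ(21) = 32, σ(22) = 36, σ(23) = 24, σ(24) = 60, σ(25) = 31, σ(26) = 42, σ(27) = 40, σ(28) = 56, σ(29) = 30, σ(30) = 72, σ(31) = 32, σ(32) = 63, σ(33) = 48, σ(34) = 54, σ(35) = 48, σ(36) = 91, σ(37) = 38, σ(38) = 60, σ(39) = 56, σ(40) = 90, σ(41) = 42, σ(42) = 96, σ(43) = 44, σ(44) = 84, σ(45) = 78, σ(46) = 72, σ(47) = 48, σ(48) = 124, σ(49) = 57, σ(50) = 93, σ(51) = 72, σ(52) = 98, σ(53) = 54, σ(54) = 120, σ(55) = 72, σ(56) = 120, σ(57) = 80, σ(58) = 90, σ(59) = 60, σ(60) = 168, σ(61) = 62, σ(62) = 96, σ(63) = 104, σ(64) = 127, σ(65) = 84, σ(66) = 144, σ(67) = 68, σ(68) = 126, σ(69) = 96, σ(70) = 144, σ(71) = 72, σ(72) = 195, σ(73) = 74, σ(74) = 114, σ(75) = 124, σ(76) = 140, σ(77) = 96, σ(78) = 168, σ(79) = 80, σ(80) = 186, σ(81) = 121, σ(82) = 126, σ(83) = 84, σ(84) = 224, σ(85) = 108, σ(86) = 132, σ(87) = 120, σ(88) = 180, σ(89) = 90, σ(90) = 234, σ(91) = 112, σ(92) = 168, σ(93) = 128, σ(94) = 144, σ(95) = 120, σ(96) = 252, σ(97) = 98, σ(98) = 171, σ(99) = 156, σ(100) = 217, σ(101) = 102, σ(102) = 216, σ(103) = 104, σ(104) = 210, σ(105) = 192, σ(106) = 162, σ(107) = 108, σ(108) = 280, σ(109) = 110, σ(110) = 216, σ(111) = 152, σ(112) = 248, σ(113) = 114, σ(114) = 240, σ(115) = 144, σ(116) = 210, σ(117) = 182, σ(118) = 180, σ(119) = 144, σ(120) = 360, σ(121) = 133, σ(122) = 186, σ(123) = 168, σ(124) = 224, σ(125) = 156, σ(126) = 312, σ(127) = 128, σ(128) = 255, σ(129) = 176, σ(130) = 252, σ(131) = 132, σ(132) = 336, σ(133) = 160, σ(134) = 204, σ(135) = 240, σ(136) = 270, σ(137) = 138, σ(138) = 288, σ(139) = 140, σ(140) = 336, σ(141) = 192, σ(142) = 216, σ(143) = 168, σ(144) = 403, σ(145) = 180, σ(146) = 222, σ(147) = 228, σ(148) = 266, σ(149) = 150. Summing all 149 values: 18232. (Average order: Σ_{n ≤ x} σ(n) ~ (π²/12) x². For x = 149, (π²/12)·149² ≈ 18259.59.)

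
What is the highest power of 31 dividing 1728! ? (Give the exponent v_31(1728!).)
v_31(1728!) = 56

Legendre's formula: v_p(n!) = Σ_{k ≥ 1} ⌊n / p^k⌋. For p = 31, n = 1728, the terms are:
  ⌊1728/31^1⌋ = ⌊1728/31⌋ = 55
  ⌊1728/31^2⌋ = ⌊1728/961⌋ = 1
(the next term ⌊1728/31^3⌋ = 0, terminating the sum). Summing: v_31(1728!) = 55 + 1 = 56.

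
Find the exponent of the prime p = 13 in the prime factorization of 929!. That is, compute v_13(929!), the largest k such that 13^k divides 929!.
v_13(929!) = 76

Legendre's formula: v_p(n!) = Σ_{k ≥ 1} ⌊n / p^k⌋. For p = 13, n = 929, the terms are:
  ⌊929/13^1⌋ = ⌊929/13⌋ = 71
  ⌊929/13^2⌋ = ⌊929/169⌋ = 5
(the next term ⌊929/13^3⌋ = 0, terminating the sum). Summing: v_13(929!) = 71 + 5 = 76.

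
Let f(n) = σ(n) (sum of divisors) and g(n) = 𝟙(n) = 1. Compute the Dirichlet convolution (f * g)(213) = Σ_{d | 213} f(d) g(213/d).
(σ * 𝟙)(213) = 365

Divisors of 213: [1, 3, 71, 213]. For each d | 213:
  d = 1: σ(1) · 𝟙(213/1) = 1 · 1 = 1
  d = 3: σ(3) · 𝟙(213/3) = 4 · 1 = 4
  d = 71: σ(71) · 𝟙(213/71) = 72 · 1 = 72
  d = 213: σ(213) · 𝟙(213/213) = 288 · 1 = 288
Summing: (σ * 𝟙)(213) = 1 + 4 + 72 + 288 = 365.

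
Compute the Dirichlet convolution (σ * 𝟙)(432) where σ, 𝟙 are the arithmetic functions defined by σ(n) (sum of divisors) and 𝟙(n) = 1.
(σ * 𝟙)(432) = 3306

Divisors of 432: [1, 2, 3, 4, 6, 8, 9, 12, 16, 18, 24, 27, 36, 48, 54, 72, 108, 144, 216, 432]. For each d | 432:
  d = 1: σ(1) · 𝟙(432/1) = 1 · 1 = 1
  d = 2: σ(2) · 𝟙(432/2) = 3 · 1 = 3
  d = 3: σ(3) · 𝟙(432/3) = 4 · 1 = 4
  d = 4: σ(4) · 𝟙(432/4) = 7 · 1 = 7
  d = 6: σ(6) · 𝟙(432/6) = 12 · 1 = 12
  d = 8: σ(8) · 𝟙(432/8) = 15 · 1 = 15
  d = 9: σ(9) · 𝟙(432/9) = 13 · 1 = 13
  d = 12: σ(12) · 𝟙(432/12) = 28 · 1 = 28
  d = 16: σ(16) · 𝟙(432/16) = 31 · 1 = 31
  d = 18: σ(18) · 𝟙(432/18) = 39 · 1 = 39
  d = 24: σ(24) · 𝟙(432/24) = 60 · 1 = 60
  d = 27: σ(27) · 𝟙(432/27) = 40 · 1 = 40
  d = 36: σ(36) · 𝟙(432/36) = 91 · 1 = 91
  d = 48: σ(48) · 𝟙(432/48) = 124 · 1 = 124
  d = 54: σ(54) · 𝟙(432/54) = 120 · 1 = 120
  d = 72: σ(72) · 𝟙(432/72) = 195 · 1 = 195
  d = 108: σ(108) · 𝟙(432/108) = 280 · 1 = 280
  d = 144: σ(144) · 𝟙(432/144) = 403 · 1 = 403
  d = 216: σ(216) · 𝟙(432/216) = 600 · 1 = 600
  d = 432: σ(432) · 𝟙(432/432) = 1240 · 1 = 1240
Summing: (σ * 𝟙)(432) = 1 + 3 + 4 + 7 + 12 + 15 + 13 + 28 + 31 + 39 + 60 + 40 + 91 + 124 + 120 + 195 + 280 + 403 + 600 + 1240 = 3306.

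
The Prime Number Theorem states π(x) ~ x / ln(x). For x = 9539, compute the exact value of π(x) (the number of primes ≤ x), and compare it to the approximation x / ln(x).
π(9539) = 1181;  x/ln(x) ≈ 1041.02;  relative error ≈ 11.85%.

Directly count primes up to 9539: π(9539) = 1181. The PNT approximation gives 9539/ln(9539) ≈ 9539/9.16314 ≈ 1041.02. Relative error (π(x) − x/ln(x)) / π(x) ≈ 11.85%; the approximation is known to undercount slightly (Li(x) is a better estimate).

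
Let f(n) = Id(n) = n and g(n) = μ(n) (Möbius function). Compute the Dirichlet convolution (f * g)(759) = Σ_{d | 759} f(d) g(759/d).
(Id * μ)(759) = 440

Divisors of 759: [1, 3, 11, 23, 33, 69, 253, 759]. For each d | 759:
  d = 1: Id(1) · μ(759/1) = 1 · -1 = -1
  d = 3: Id(3) · μ(759/3) = 3 · 1 = 3
  d = 11: Id(11) · μ(759/11) = 11 · 1 = 11
  d = 23: Id(23) · μ(759/23) = 23 · 1 = 23
  d = 33: Id(33) · μ(759/33) = 33 · -1 = -33
  d = 69: Id(69) · μ(759/69) = 69 · -1 = -69
  d = 253: Id(253) · μ(759/253) = 253 · -1 = -253
  d = 759: Id(759) · μ(759/759) = 759 · 1 = 759
Summing: (Id * μ)(759) = -1 + 3 + 11 + 23 + -33 + -69 + -253 + 759 = 440.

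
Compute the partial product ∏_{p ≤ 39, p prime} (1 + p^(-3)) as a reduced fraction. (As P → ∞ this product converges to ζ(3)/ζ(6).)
∏ = 286534261786467003531264/242522905429175749176095

The primes p ≤ 39 are [2, 3, 5, 7, 11, 13, 17, 19, 23, 29, 31, 37]. For each, (1 + 1/p^3) = (p^3 + 1)/p^3. Multiplying these fractions over p ∈ [2, 3, 5, 7, 11, 13, 17, 19, 23, 29, 31, 37] gives 286534261786467003531264/242522905429175749176095. (In the limit P → ∞ this tends to ζ(3)/ζ(6).)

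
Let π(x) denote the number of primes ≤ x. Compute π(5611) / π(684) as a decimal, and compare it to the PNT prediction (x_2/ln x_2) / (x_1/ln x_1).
π(5611)/π(684) = 738/124 ≈ 5.9516;  PNT prediction ≈ 6.2033.

π(684) = 124 and π(5611) = 738, so π(5611)/π(684) ≈ 5.9516. The PNT-predicted ratio is (5611/ln(5611)) / (684/ln(684)) ≈ 6.2033. The two agree to within a few percent, as expected.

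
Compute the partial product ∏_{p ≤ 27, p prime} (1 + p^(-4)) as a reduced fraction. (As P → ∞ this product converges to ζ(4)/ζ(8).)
∏ = 577447917650941187656457324944/535704058713408612067696280625

The primes p ≤ 27 are [2, 3, 5, 7, 11, 13, 17, 19, 23]. For each, (1 + 1/p^4) = (p^4 + 1)/p^4. Multiplying these fractions over p ∈ [2, 3, 5, 7, 11, 13, 17, 19, 23] gives 577447917650941187656457324944/535704058713408612067696280625. (In the limit P → ∞ this tends to ζ(4)/ζ(8).)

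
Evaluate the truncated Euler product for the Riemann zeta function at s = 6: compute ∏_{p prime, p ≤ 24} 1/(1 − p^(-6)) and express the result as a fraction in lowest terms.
∏ = 7921457489978054880231124911875/7786417203783354362865572118528

The primes p ≤ 24 are [2, 3, 5, 7, 11, 13, 17, 19, 23]. For each prime, (1 − 1/p^6)^(-1) = p^6 / (p^6 − 1). The product is (1 − 1/2^6)^(-1), (1 − 1/3^6)^(-1), (1 − 1/5^6)^(-1), (1 − 1/7^6)^(-1), (1 − 1/11^6)^(-1), (1 − 1/13^6)^(-1), (1 − 1/17^6)^(-1), (1 − 1/19^6)^(-1), (1 − 1/23^6)^(-1) = ∏ p^6 / (p^6 − 1) = 7921457489978054880231124911875/7786417203783354362865572118528.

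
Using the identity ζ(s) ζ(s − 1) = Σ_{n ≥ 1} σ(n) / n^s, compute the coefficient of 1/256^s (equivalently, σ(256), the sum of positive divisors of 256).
σ(256) = 511

In the product (Σ m^0/m^s)(Σ k / k^s) = Σ (Σ_{d | n} d) / n^s, the coefficient of 1/n^s is σ(n) = Σ_{d | n} d. For n = 256, divisors are [1, 2, 4, 8, 16, 32, 64, 128, 256]; summing: σ(256) = 511.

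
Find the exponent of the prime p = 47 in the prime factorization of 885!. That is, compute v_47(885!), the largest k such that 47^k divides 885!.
v_47(885!) = 18

Legendre's formula: v_p(n!) = Σ_{k ≥ 1} ⌊n / p^k⌋. For p = 47, n = 885, the terms are:
  ⌊885/47^1⌋ = ⌊885/47⌋ = 18
(the next term ⌊885/47^2⌋ = 0, terminating the sum). Summing: v_47(885!) = 18 = 18.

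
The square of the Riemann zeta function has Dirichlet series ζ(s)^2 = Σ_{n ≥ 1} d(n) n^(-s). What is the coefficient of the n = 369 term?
d(369) = 6

ζ(s)^2 = (Σ 1/m^s)(Σ 1/k^s). The coefficient of 1/n^s in the product is the number of ordered pairs (m, k) with mk = n, which equals d(n). For n = 369, divisors are [1, 3, 9, 41, 123, 369], so d(369) = 6.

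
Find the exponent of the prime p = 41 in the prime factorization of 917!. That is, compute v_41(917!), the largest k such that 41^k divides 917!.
v_41(917!) = 22

Legendre's formula: v_p(n!) = Σ_{k ≥ 1} ⌊n / p^k⌋. For p = 41, n = 917, the terms are:
  ⌊917/41^1⌋ = ⌊917/41⌋ = 22
(the next term ⌊917/41^2⌋ = 0, terminating the sum). Summing: v_41(917!) = 22 = 22.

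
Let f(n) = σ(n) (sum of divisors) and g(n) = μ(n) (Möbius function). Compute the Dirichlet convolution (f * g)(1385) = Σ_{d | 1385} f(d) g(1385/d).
(σ * μ)(1385) = 1385

Divisors of 1385: [1, 5, 277, 1385]. For each d | 1385:
  d = 1: σ(1) · μ(1385/1) = 1 · 1 = 1
  d = 5: σ(5) · μ(1385/5) = 6 · -1 = -6
  d = 277: σ(277) · μ(1385/277) = 278 · -1 = -278
  d = 1385: σ(1385) · μ(1385/1385) = 1668 · 1 = 1668
Summing: (σ * μ)(1385) = 1 + -6 + -278 + 1668 = 1385.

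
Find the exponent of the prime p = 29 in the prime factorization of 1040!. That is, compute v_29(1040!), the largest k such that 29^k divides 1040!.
v_29(1040!) = 36

Legendre's formula: v_p(n!) = Σ_{k ≥ 1} ⌊n / p^k⌋. For p = 29, n = 1040, the terms are:
  ⌊1040/29^1⌋ = ⌊1040/29⌋ = 35
  ⌊1040/29^2⌋ = ⌊1040/841⌋ = 1
(the next term ⌊1040/29^3⌋ = 0, terminating the sum). Summing: v_29(1040!) = 35 + 1 = 36.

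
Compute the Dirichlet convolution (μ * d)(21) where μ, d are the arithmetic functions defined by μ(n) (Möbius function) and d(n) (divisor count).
(μ * d)(21) = 1

Divisors of 21: [1, 3, 7, 21]. For each d | 21:
  d = 1: μ(1) · d(21/1) = 1 · 4 = 4
  d = 3: μ(3) · d(21/3) = -1 · 2 = -2
  d = 7: μ(7) · d(21/7) = -1 · 2 = -2
  d = 21: μ(21) · d(21/21) = 1 · 1 = 1
Summing: (μ * d)(21) = 4 + -2 + -2 + 1 = 1.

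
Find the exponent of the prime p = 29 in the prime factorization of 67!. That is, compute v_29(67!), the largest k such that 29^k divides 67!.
v_29(67!) = 2

Legendre's formula: v_p(n!) = Σ_{k ≥ 1} ⌊n / p^k⌋. For p = 29, n = 67, the terms are:
  ⌊67/29^1⌋ = ⌊67/29⌋ = 2
(the next term ⌊67/29^2⌋ = 0, terminating the sum). Summing: v_29(67!) = 2 = 2.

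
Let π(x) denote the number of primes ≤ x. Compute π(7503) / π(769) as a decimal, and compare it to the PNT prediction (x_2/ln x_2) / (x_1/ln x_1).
π(7503)/π(769) = 950/136 ≈ 6.9853;  PNT prediction ≈ 7.2660.

π(769) = 136 and π(7503) = 950, so π(7503)/π(769) ≈ 6.9853. The PNT-predicted ratio is (7503/ln(7503)) / (769/ln(769)) ≈ 7.2660. The two agree to within a few percent, as expected.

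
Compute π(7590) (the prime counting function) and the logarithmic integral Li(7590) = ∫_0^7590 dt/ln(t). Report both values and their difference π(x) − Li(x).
π(7590) = 964;  Li(7590) ≈ 980.66;  π(x) − Li(x) ≈ -16.66.

Direct count of primes ≤ 7590 gives π(7590) = 964. Numerical evaluation of the logarithmic integral gives Li(7590) ≈ 980.66. The difference π(x) − Li(x) ≈ -16.66 is typically negative for small/moderate x (Li(x) overestimates), though Littlewood's theorem shows this sign changes infinitely often.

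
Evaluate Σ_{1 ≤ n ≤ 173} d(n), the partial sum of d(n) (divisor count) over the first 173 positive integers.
Σ_{n ≤ 173} d(n) = 919

Compute d(n) for each 1 ≤ n ≤ 173: d(1) = 1, d(2) = 2, d(3) = 2, d(4) = 3, d(5) = 2, d(6) = 4, d(7) = 2, d(8) = 4, d(9) = 3, d(10) = 4, d(11) = 2, d(12) = 6, d(13) = 2, d(14) = 4, d(15) = 4, d(16) = 5, d(17) = 2, d(18) = 6, d(19) = 2, d(20) = 6, d(21) = 4, d(22) = 4, d(23) = 2, d(24) = 8, d(25) = 3, d(26) = 4, d(27) = 4, d(28) = 6, d(29) = 2, d(30) = 8, d(31) = 2, d(32) = 6, d(33) = 4, d(34) = 4, d(35) = 4, d(36) = 9, d(37) = 2, d(38) = 4, d(39) = 4, d(40) = 8, d(41) = 2, d(42) = 8, d(43) = 2, d(44) = 6, d(45) = 6, d(46) = 4, d(47) = 2, d(48) = 10, d(49) = 3, d(50) = 6, d(51) = 4, d(52) = 6, d(53) = 2, d(54) = 8, d(55) = 4, d(56) = 8, d(57) = 4, d(58) = 4, d(59) = 2, d(60) = 12, d(61) = 2, d(62) = 4, d(63) = 6, d(64) = 7, d(65) = 4, d(66) = 8, d(67) = 2, d(68) = 6, d(69) = 4, d(70) = 8, d(71) = 2, d(72) = 12, d(73) = 2, d(74) = 4, d(75) = 6, d(76) = 6, d(77) = 4, d(78) = 8, d(79) = 2, d(80) = 10, d(81) = 5, d(82) = 4, d(83) = 2, d(84) = 12, d(85) = 4, d(86) = 4, d(87) = 4, d(88) = 8, d(89) = 2, d(90) = 12, d(91) = 4, d(92) = 6, d(93) = 4, d(94) = 4, d(95) = 4, d(96) = 12, d(97) = 2, d(98) = 6, d(99) = 6, d(100) = 9, d(101) = 2, d(102) = 8, d(103) = 2, d(104) = 8, d(105) = 8, d(106) = 4, d(107) = 2, d(108) = 12, d(109) = 2, d(110) = 8, d(111) = 4, d(112) = 10, d(113) = 2, d(114) = 8, d(115) = 4, d(116) = 6, d(117) = 6, d(118) = 4, d(119) = 4, d(120) = 16, d(121) = 3, d(122) = 4, d(123) = 4, d(124) = 6, d(125) = 4, d(126) = 12, d(127) = 2, d(128) = 8, d(129) = 4, d(130) = 8, d(131) = 2, d(132) = 12, d(133) = 4, d(134) = 4, d(135) = 8, d(136) = 8, d(137) = 2, d(138) = 8, d(139) = 2, d(140) = 12, d(141) = 4, d(142) = 4, d(143) = 4, d(144) = 15, d(145) = 4, d(146) = 4, d(147) = 6, d(148) = 6, d(149) = 2, d(150) = 12, d(151) = 2, d(152) = 8, d(153) = 6, d(154) = 8, d(155) = 4, d(156) = 12, d(157) = 2, d(158) = 4, d(159) = 4, d(160) = 12, d(161) = 4, d(162) = 10, d(163) = 2, d(164) = 6, d(165) = 8, d(166) = 4, d(167) = 2, d(168) = 16, d(169) = 3, d(170) = 8, d(171) = 6, d(172) = 6, d(173) = 2. Summing all 173 values: 919. (Dirichlet's divisor formula: Σ_{n ≤ x} d(n) = x ln(x) + (2γ − 1) x + O(√x). For x = 173, the asymptotic estimate is ≈ 918.24.)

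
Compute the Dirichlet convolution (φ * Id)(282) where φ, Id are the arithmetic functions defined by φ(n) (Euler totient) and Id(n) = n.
(φ * Id)(282) = 1395

Divisors of 282: [1, 2, 3, 6, 47, 94, 141, 282]. For each d | 282:
  d = 1: φ(1) · Id(282/1) = 1 · 282 = 282
  d = 2: φ(2) · Id(282/2) = 1 · 141 = 141
  d = 3: φ(3) · Id(282/3) = 2 · 94 = 188
  d = 6: φ(6) · Id(282/6) = 2 · 47 = 94
  d = 47: φ(47) · Id(282/47) = 46 · 6 = 276
  d = 94: φ(94) · Id(282/94) = 46 · 3 = 138
  d = 141: φ(141) · Id(282/141) = 92 · 2 = 184
  d = 282: φ(282) · Id(282/282) = 92 · 1 = 92
Summing: (φ * Id)(282) = 282 + 141 + 188 + 94 + 276 + 138 + 184 + 92 = 1395.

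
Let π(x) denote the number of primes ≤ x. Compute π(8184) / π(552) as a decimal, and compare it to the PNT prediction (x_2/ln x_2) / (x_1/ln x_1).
π(8184)/π(552) = 1027/101 ≈ 10.1683;  PNT prediction ≈ 10.3891.

π(552) = 101 and π(8184) = 1027, so π(8184)/π(552) ≈ 10.1683. The PNT-predicted ratio is (8184/ln(8184)) / (552/ln(552)) ≈ 10.3891. The two agree to within a few percent, as expected.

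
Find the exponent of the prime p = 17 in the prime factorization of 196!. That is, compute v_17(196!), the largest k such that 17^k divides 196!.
v_17(196!) = 11

Legendre's formula: v_p(n!) = Σ_{k ≥ 1} ⌊n / p^k⌋. For p = 17, n = 196, the terms are:
  ⌊196/17^1⌋ = ⌊196/17⌋ = 11
(the next term ⌊196/17^2⌋ = 0, terminating the sum). Summing: v_17(196!) = 11 = 11.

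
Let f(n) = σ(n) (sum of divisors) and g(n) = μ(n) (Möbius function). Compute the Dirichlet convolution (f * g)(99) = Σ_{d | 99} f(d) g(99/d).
(σ * μ)(99) = 99

Divisors of 99: [1, 3, 9, 11, 33, 99]. For each d | 99:
  d = 1: σ(1) · μ(99/1) = 1 · 0 = 0
  d = 3: σ(3) · μ(99/3) = 4 · 1 = 4
  d = 9: σ(9) · μ(99/9) = 13 · -1 = -13
  d = 11: σ(11) · μ(99/11) = 12 · 0 = 0
  d = 33: σ(33) · μ(99/33) = 48 · -1 = -48
  d = 99: σ(99) · μ(99/99) = 156 · 1 = 156
Summing: (σ * μ)(99) = 0 + 4 + -13 + 0 + -48 + 156 = 99.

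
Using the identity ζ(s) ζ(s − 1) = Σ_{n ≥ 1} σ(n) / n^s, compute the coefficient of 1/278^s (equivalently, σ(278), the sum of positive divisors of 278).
σ(278) = 420

In the product (Σ m^0/m^s)(Σ k / k^s) = Σ (Σ_{d | n} d) / n^s, the coefficient of 1/n^s is σ(n) = Σ_{d | n} d. For n = 278, divisors are [1, 2, 139, 278]; summing: σ(278) = 420.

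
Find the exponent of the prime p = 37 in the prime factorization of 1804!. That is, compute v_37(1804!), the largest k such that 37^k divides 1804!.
v_37(1804!) = 49

Legendre's formula: v_p(n!) = Σ_{k ≥ 1} ⌊n / p^k⌋. For p = 37, n = 1804, the terms are:
  ⌊1804/37^1⌋ = ⌊1804/37⌋ = 48
  ⌊1804/37^2⌋ = ⌊1804/1369⌋ = 1
(the next term ⌊1804/37^3⌋ = 0, terminating the sum). Summing: v_37(1804!) = 48 + 1 = 49.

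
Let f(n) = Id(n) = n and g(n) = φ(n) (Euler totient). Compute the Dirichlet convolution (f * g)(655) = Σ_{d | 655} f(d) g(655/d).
(Id * φ)(655) = 2349

Divisors of 655: [1, 5, 131, 655]. For each d | 655:
  d = 1: Id(1) · φ(655/1) = 1 · 520 = 520
  d = 5: Id(5) · φ(655/5) = 5 · 130 = 650
  d = 131: Id(131) · φ(655/131) = 131 · 4 = 524
  d = 655: Id(655) · φ(655/655) = 655 · 1 = 655
Summing: (Id * φ)(655) = 520 + 650 + 524 + 655 = 2349.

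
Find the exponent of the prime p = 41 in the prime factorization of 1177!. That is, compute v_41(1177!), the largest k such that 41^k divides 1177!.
v_41(1177!) = 28

Legendre's formula: v_p(n!) = Σ_{k ≥ 1} ⌊n / p^k⌋. For p = 41, n = 1177, the terms are:
  ⌊1177/41^1⌋ = ⌊1177/41⌋ = 28
(the next term ⌊1177/41^2⌋ = 0, terminating the sum). Summing: v_41(1177!) = 28 = 28.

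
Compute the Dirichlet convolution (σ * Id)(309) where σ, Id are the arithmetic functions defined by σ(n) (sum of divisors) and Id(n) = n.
(σ * Id)(309) = 1449

Divisors of 309: [1, 3, 103, 309]. For each d | 309:
  d = 1: σ(1) · Id(309/1) = 1 · 309 = 309
  d = 3: σ(3) · Id(309/3) = 4 · 103 = 412
  d = 103: σ(103) · Id(309/103) = 104 · 3 = 312
  d = 309: σ(309) · Id(309/309) = 416 · 1 = 416
Summing: (σ * Id)(309) = 309 + 412 + 312 + 416 = 1449.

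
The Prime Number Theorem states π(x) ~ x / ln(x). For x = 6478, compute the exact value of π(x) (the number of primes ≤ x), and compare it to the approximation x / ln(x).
π(6478) = 840;  x/ln(x) ≈ 738.14;  relative error ≈ 12.13%.

Directly count primes up to 6478: π(6478) = 840. The PNT approximation gives 6478/ln(6478) ≈ 6478/8.77617 ≈ 738.14. Relative error (π(x) − x/ln(x)) / π(x) ≈ 12.13%; the approximation is known to undercount slightly (Li(x) is a better estimate).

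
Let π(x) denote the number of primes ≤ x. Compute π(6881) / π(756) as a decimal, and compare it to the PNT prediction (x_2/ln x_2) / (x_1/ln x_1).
π(6881)/π(756) = 885/133 ≈ 6.6541;  PNT prediction ≈ 6.8271.

π(756) = 133 and π(6881) = 885, so π(6881)/π(756) ≈ 6.6541. The PNT-predicted ratio is (6881/ln(6881)) / (756/ln(756)) ≈ 6.8271. The two agree to within a few percent, as expected.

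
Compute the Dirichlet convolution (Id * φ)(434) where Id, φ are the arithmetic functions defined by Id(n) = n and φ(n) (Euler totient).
(Id * φ)(434) = 2379

Divisors of 434: [1, 2, 7, 14, 31, 62, 217, 434]. For each d | 434:
  d = 1: Id(1) · φ(434/1) = 1 · 180 = 180
  d = 2: Id(2) · φ(434/2) = 2 · 180 = 360
  d = 7: Id(7) · φ(434/7) = 7 · 30 = 210
  d = 14: Id(14) · φ(434/14) = 14 · 30 = 420
  d = 31: Id(31) · φ(434/31) = 31 · 6 = 186
  d = 62: Id(62) · φ(434/62) = 62 · 6 = 372
  d = 217: Id(217) · φ(434/217) = 217 · 1 = 217
  d = 434: Id(434) · φ(434/434) = 434 · 1 = 434
Summing: (Id * φ)(434) = 180 + 360 + 210 + 420 + 186 + 372 + 217 + 434 = 2379.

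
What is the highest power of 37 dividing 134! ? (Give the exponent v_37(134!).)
v_37(134!) = 3

Legendre's formula: v_p(n!) = Σ_{k ≥ 1} ⌊n / p^k⌋. For p = 37, n = 134, the terms are:
  ⌊134/37^1⌋ = ⌊134/37⌋ = 3
(the next term ⌊134/37^2⌋ = 0, terminating the sum). Summing: v_37(134!) = 3 = 3.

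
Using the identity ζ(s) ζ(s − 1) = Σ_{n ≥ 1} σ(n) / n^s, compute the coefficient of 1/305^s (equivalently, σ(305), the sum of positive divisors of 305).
σ(305) = 372

In the product (Σ m^0/m^s)(Σ k / k^s) = Σ (Σ_{d | n} d) / n^s, the coefficient of 1/n^s is σ(n) = Σ_{d | n} d. For n = 305, divisors are [1, 5, 61, 305]; summing: σ(305) = 372.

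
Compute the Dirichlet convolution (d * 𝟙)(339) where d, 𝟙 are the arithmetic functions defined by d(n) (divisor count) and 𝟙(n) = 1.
(d * 𝟙)(339) = 9

Divisors of 339: [1, 3, 113, 339]. For each d | 339:
  d = 1: d(1) · 𝟙(339/1) = 1 · 1 = 1
  d = 3: d(3) · 𝟙(339/3) = 2 · 1 = 2
  d = 113: d(113) · 𝟙(339/113) = 2 · 1 = 2
  d = 339: d(339) · 𝟙(339/339) = 4 · 1 = 4
Summing: (d * 𝟙)(339) = 1 + 2 + 2 + 4 = 9.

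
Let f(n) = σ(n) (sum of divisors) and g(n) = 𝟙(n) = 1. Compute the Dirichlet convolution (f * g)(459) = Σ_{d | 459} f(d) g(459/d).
(σ * 𝟙)(459) = 1102

Divisors of 459: [1, 3, 9, 17, 27, 51, 153, 459]. For each d | 459:
  d = 1: σ(1) · 𝟙(459/1) = 1 · 1 = 1
  d = 3: σ(3) · 𝟙(459/3) = 4 · 1 = 4
  d = 9: σ(9) · 𝟙(459/9) = 13 · 1 = 13
  d = 17: σ(17) · 𝟙(459/17) = 18 · 1 = 18
  d = 27: σ(27) · 𝟙(459/27) = 40 · 1 = 40
  d = 51: σ(51) · 𝟙(459/51) = 72 · 1 = 72
  d = 153: σ(153) · 𝟙(459/153) = 234 · 1 = 234
  d = 459: σ(459) · 𝟙(459/459) = 720 · 1 = 720
Summing: (σ * 𝟙)(459) = 1 + 4 + 13 + 18 + 40 + 72 + 234 + 720 = 1102.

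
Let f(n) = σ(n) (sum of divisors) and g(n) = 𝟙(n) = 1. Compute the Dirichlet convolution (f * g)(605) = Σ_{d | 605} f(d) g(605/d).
(σ * 𝟙)(605) = 1022

Divisors of 605: [1, 5, 11, 55, 121, 605]. For each d | 605:
  d = 1: σ(1) · 𝟙(605/1) = 1 · 1 = 1
  d = 5: σ(5) · 𝟙(605/5) = 6 · 1 = 6
  d = 11: σ(11) · 𝟙(605/11) = 12 · 1 = 12
  d = 55: σ(55) · 𝟙(605/55) = 72 · 1 = 72
  d = 121: σ(121) · 𝟙(605/121) = 133 · 1 = 133
  d = 605: σ(605) · 𝟙(605/605) = 798 · 1 = 798
Summing: (σ * 𝟙)(605) = 1 + 6 + 12 + 72 + 133 + 798 = 1022.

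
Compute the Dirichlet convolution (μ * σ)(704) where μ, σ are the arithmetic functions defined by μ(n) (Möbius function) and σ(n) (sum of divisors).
(μ * σ)(704) = 704

Divisors of 704: [1, 2, 4, 8, 11, 16, 22, 32, 44, 64, 88, 176, 352, 704]. For each d | 704:
  d = 1: μ(1) · σ(704/1) = 1 · 1524 = 1524
  d = 2: μ(2) · σ(704/2) = -1 · 756 = -756
  d = 4: μ(4) · σ(704/4) = 0 · 372 = 0
  d = 8: μ(8) · σ(704/8) = 0 · 180 = 0
  d = 11: μ(11) · σ(704/11) = -1 · 127 = -127
  d = 16: μ(16) · σ(704/16) = 0 · 84 = 0
  d = 22: μ(22) · σ(704/22) = 1 · 63 = 63
  d = 32: μ(32) · σ(704/32) = 0 · 36 = 0
  d = 44: μ(44) · σ(704/44) = 0 · 31 = 0
  d = 64: μ(64) · σ(704/64) = 0 · 12 = 0
  d = 88: μ(88) · σ(704/88) = 0 · 15 = 0
  d = 176: μ(176) · σ(704/176) = 0 · 7 = 0
  d = 352: μ(352) · σ(704/352) = 0 · 3 = 0
  d = 704: μ(704) · σ(704/704) = 0 · 1 = 0
Summing: (μ * σ)(704) = 1524 + -756 + 0 + 0 + -127 + 0 + 63 + 0 + 0 + 0 + 0 + 0 + 0 + 0 = 704.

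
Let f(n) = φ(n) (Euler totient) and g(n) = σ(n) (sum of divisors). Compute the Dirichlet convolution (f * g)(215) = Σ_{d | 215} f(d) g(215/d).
(φ * σ)(215) = 860

Divisors of 215: [1, 5, 43, 215]. For each d | 215:
  d = 1: φ(1) · σ(215/1) = 1 · 264 = 264
  d = 5: φ(5) · σ(215/5) = 4 · 44 = 176
  d = 43: φ(43) · σ(215/43) = 42 · 6 = 252
  d = 215: φ(215) · σ(215/215) = 168 · 1 = 168
Summing: (φ * σ)(215) = 264 + 176 + 252 + 168 = 860.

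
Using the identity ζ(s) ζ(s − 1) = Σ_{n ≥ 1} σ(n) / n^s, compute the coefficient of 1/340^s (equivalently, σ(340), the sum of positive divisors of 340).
σ(340) = 756

In the product (Σ m^0/m^s)(Σ k / k^s) = Σ (Σ_{d | n} d) / n^s, the coefficient of 1/n^s is σ(n) = Σ_{d | n} d. For n = 340, divisors are [1, 2, 4, 5, 10, 17, 20, 34, 68, 85, 170, 340]; summing: σ(340) = 756.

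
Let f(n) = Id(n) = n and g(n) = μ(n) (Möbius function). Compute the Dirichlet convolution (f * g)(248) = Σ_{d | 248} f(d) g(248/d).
(Id * μ)(248) = 120

Divisors of 248: [1, 2, 4, 8, 31, 62, 124, 248]. For each d | 248:
  d = 1: Id(1) · μ(248/1) = 1 · 0 = 0
  d = 2: Id(2) · μ(248/2) = 2 · 0 = 0
  d = 4: Id(4) · μ(248/4) = 4 · 1 = 4
  d = 8: Id(8) · μ(248/8) = 8 · -1 = -8
  d = 31: Id(31) · μ(248/31) = 31 · 0 = 0
  d = 62: Id(62) · μ(248/62) = 62 · 0 = 0
  d = 124: Id(124) · μ(248/124) = 124 · -1 = -124
  d = 248: Id(248) · μ(248/248) = 248 · 1 = 248
Summing: (Id * μ)(248) = 0 + 0 + 4 + -8 + 0 + 0 + -124 + 248 = 120.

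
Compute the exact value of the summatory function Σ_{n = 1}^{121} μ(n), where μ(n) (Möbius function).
Σ_{n ≤ 121} μ(n) = -3

Compute μ(n) for each 1 ≤ n ≤ 121: μ(1) = 1, μ(2) = -1, μ(3) = -1, μ(4) = 0, μ(5) = -1, μ(6) = 1, μ(7) = -1, μ(8) = 0, μ(9) = 0, μ(10) = 1, μ(11) = -1, μ(12) = 0, μ(13) = -1, μ(14) = 1, μ(15) = 1, μ(16) = 0, μ(17) = -1, μ(18) = 0, μ(19) = -1, μ(20) = 0, μ(21) = 1, μ(22) = 1, μ(23) = -1, μ(24) = 0, μ(25) = 0, μ(26) = 1, μ(27) = 0, μ(28) = 0, μ(29) = -1, μ(30) = -1, μ(31) = -1, μ(32) = 0, μ(33) = 1, μ(34) = 1, μ(35) = 1, μ(36) = 0, μ(37) = -1, μ(38) = 1, μ(39) = 1, μ(40) = 0, μ(41) = -1, μ(42) = -1, μ(43) = -1, μ(44) = 0, μ(45) = 0, μ(46) = 1, μ(47) = -1, μ(48) = 0, μ(49) = 0, μ(50) = 0, μ(51) = 1, μ(52) = 0, μ(53) = -1, μ(54) = 0, μ(55) = 1, μ(56) = 0, μ(57) = 1, μ(58) = 1, μ(59) = -1, μ(60) = 0, μ(61) = -1, μ(62) = 1, μ(63) = 0, μ(64) = 0, μ(65) = 1, μ(66) = -1, μ(67) = -1, μ(68) = 0, μ(69) = 1, μ(70) = -1, μ(71) = -1, μ(72) = 0, μ(73) = -1, μ(74) = 1, μ(75) = 0, μ(76) = 0, μ(77) = 1, μ(78) = -1, μ(79) = -1, μ(80) = 0, μ(81) = 0, μ(82) = 1, μ(83) = -1, μ(84) = 0, μ(85) = 1, μ(86) = 1, μ(87) = 1, μ(88) = 0, μ(89) = -1, μ(90) = 0, μ(91) = 1, μ(92) = 0, μ(93) = 1, μ(94) = 1, μ(95) = 1, μ(96) = 0, μ(97) = -1, μ(98) = 0, μ(99) = 0, μ(100) = 0, μ(101) = -1, μ(102) = -1, μ(103) = -1, μ(104) = 0, μ(105) = -1, μ(106) = 1, μ(107) = -1, μ(108) = 0, μ(109) = -1, μ(110) = -1, μ(111) = 1, μ(112) = 0, μ(113) = -1, μ(114) = -1, μ(115) = 1, μ(116) = 0, μ(117) = 0, μ(118) = 1, μ(119) = 1, μ(120) = 0, μ(121) = 0. Summing all 121 values: -3. (Mertens function M(x) = Σ_{n ≤ x} μ(n); on average M(x) should be small (PNT ⟺ M(x) = o(x)).)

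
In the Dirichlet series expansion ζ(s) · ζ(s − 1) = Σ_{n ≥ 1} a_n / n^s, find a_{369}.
σ(369) = 546

In the product (Σ m^0/m^s)(Σ k / k^s) = Σ (Σ_{d | n} d) / n^s, the coefficient of 1/n^s is σ(n) = Σ_{d | n} d. For n = 369, divisors are [1, 3, 9, 41, 123, 369]; summing: σ(369) = 546.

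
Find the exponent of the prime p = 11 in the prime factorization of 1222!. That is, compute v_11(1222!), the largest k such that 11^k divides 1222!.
v_11(1222!) = 121

Legendre's formula: v_p(n!) = Σ_{k ≥ 1} ⌊n / p^k⌋. For p = 11, n = 1222, the terms are:
  ⌊1222/11^1⌋ = ⌊1222/11⌋ = 111
  ⌊1222/11^2⌋ = ⌊1222/121⌋ = 10
(the next term ⌊1222/11^3⌋ = 0, terminating the sum). Summing: v_11(1222!) = 111 + 10 = 121.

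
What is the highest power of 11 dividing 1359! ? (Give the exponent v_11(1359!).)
v_11(1359!) = 135

Legendre's formula: v_p(n!) = Σ_{k ≥ 1} ⌊n / p^k⌋. For p = 11, n = 1359, the terms are:
  ⌊1359/11^1⌋ = ⌊1359/11⌋ = 123
  ⌊1359/11^2⌋ = ⌊1359/121⌋ = 11
  ⌊1359/11^3⌋ = ⌊1359/1331⌋ = 1
(the next term ⌊1359/11^4⌋ = 0, terminating the sum). Summing: v_11(1359!) = 123 + 11 + 1 = 135.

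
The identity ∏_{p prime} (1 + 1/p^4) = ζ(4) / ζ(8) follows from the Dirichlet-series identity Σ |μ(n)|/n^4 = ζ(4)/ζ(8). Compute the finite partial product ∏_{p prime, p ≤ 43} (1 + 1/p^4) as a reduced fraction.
∏ = 9797980044774469102330603903164632306176249714317508104704/9089648120265456627180951239843248289566061362769110535625

The primes p ≤ 43 are [2, 3, 5, 7, 11, 13, 17, 19, 23, 29, 31, 37, 41, 43]. For each, (1 + 1/p^4) = (p^4 + 1)/p^4. Multiplying these fractions over p ∈ [2, 3, 5, 7, 11, 13, 17, 19, 23, 29, 31, 37, 41, 43] gives 9797980044774469102330603903164632306176249714317508104704/9089648120265456627180951239843248289566061362769110535625. (In the limit P → ∞ this tends to ζ(4)/ζ(8).)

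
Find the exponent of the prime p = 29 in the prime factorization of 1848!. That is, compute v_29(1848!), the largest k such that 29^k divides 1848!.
v_29(1848!) = 65

Legendre's formula: v_p(n!) = Σ_{k ≥ 1} ⌊n / p^k⌋. For p = 29, n = 1848, the terms are:
  ⌊1848/29^1⌋ = ⌊1848/29⌋ = 63
  ⌊1848/29^2⌋ = ⌊1848/841⌋ = 2
(the next term ⌊1848/29^3⌋ = 0, terminating the sum). Summing: v_29(1848!) = 63 + 2 = 65.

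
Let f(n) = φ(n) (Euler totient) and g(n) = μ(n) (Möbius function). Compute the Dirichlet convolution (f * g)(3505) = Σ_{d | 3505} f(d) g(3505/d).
(φ * μ)(3505) = 2097

Divisors of 3505: [1, 5, 701, 3505]. For each d | 3505:
  d = 1: φ(1) · μ(3505/1) = 1 · 1 = 1
  d = 5: φ(5) · μ(3505/5) = 4 · -1 = -4
  d = 701: φ(701) · μ(3505/701) = 700 · -1 = -700
  d = 3505: φ(3505) · μ(3505/3505) = 2800 · 1 = 2800
Summing: (φ * μ)(3505) = 1 + -4 + -700 + 2800 = 2097.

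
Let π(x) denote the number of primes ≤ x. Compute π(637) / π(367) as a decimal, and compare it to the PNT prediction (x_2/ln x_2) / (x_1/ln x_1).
π(637)/π(367) = 115/73 ≈ 1.5753;  PNT prediction ≈ 1.5875.

π(367) = 73 and π(637) = 115, so π(637)/π(367) ≈ 1.5753. The PNT-predicted ratio is (637/ln(637)) / (367/ln(367)) ≈ 1.5875. The two agree to within a few percent, as expected.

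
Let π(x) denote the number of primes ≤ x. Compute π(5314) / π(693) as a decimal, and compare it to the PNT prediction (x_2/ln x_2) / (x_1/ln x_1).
π(5314)/π(693) = 704/125 ≈ 5.6320;  PNT prediction ≈ 5.8471.

π(693) = 125 and π(5314) = 704, so π(5314)/π(693) ≈ 5.6320. The PNT-predicted ratio is (5314/ln(5314)) / (693/ln(693)) ≈ 5.8471. The two agree to within a few percent, as expected.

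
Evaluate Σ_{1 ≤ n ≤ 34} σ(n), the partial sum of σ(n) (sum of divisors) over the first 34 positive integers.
Σ_{n ≤ 34} σ(n) = 959

Compute σ(n) for each 1 ≤ n ≤ 34: σ(1) = 1, σ(2) = 3, σ(3) = 4, σ(4) = 7, σ(5) = 6, σ(6) = 12, σ(7) = 8, σ(8) = 15, σ(9) = 13, σ(10) = 18, σ(11) = 12, σ(12) = 28, σ(13) = 14, σ(14) = 24, σ(15) = 24, σ(16) = 31, σ(17) = 18, σ(18) = 39, σ(19) = 20, σ(20) = 42, σ(21) = 32, σ(22) = 36, σ(23) = 24, σ(24) = 60, σ(25) = 31, σ(26) = 42, σ(27) = 40, σ(28) = 56, σ(29) = 30, σ(30) = 72, σ(31) = 32, σ(32) = 63, σ(33) = 48, σ(34) = 54. Summing all 34 values: 959. (Average order: Σ_{n ≤ x} σ(n) ~ (π²/12) x². For x = 34, (π²/12)·34² ≈ 950.77.)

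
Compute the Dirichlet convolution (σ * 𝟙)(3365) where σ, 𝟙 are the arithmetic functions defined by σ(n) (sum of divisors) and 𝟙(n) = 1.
(σ * 𝟙)(3365) = 4725

Divisors of 3365: [1, 5, 673, 3365]. For each d | 3365:
  d = 1: σ(1) · 𝟙(3365/1) = 1 · 1 = 1
  d = 5: σ(5) · 𝟙(3365/5) = 6 · 1 = 6
  d = 673: σ(673) · 𝟙(3365/673) = 674 · 1 = 674
  d = 3365: σ(3365) · 𝟙(3365/3365) = 4044 · 1 = 4044
Summing: (σ * 𝟙)(3365) = 1 + 6 + 674 + 4044 = 4725.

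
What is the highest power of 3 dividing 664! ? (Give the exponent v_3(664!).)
v_3(664!) = 328

Legendre's formula: v_p(n!) = Σ_{k ≥ 1} ⌊n / p^k⌋. For p = 3, n = 664, the terms are:
  ⌊664/3^1⌋ = ⌊664/3⌋ = 221
  ⌊664/3^2⌋ = ⌊664/9⌋ = 73
  ⌊664/3^3⌋ = ⌊664/27⌋ = 24
  ⌊664/3^4⌋ = ⌊664/81⌋ = 8
  ⌊664/3^5⌋ = ⌊664/243⌋ = 2
(the next term ⌊664/3^6⌋ = 0, terminating the sum). Summing: v_3(664!) = 221 + 73 + 24 + 8 + 2 = 328.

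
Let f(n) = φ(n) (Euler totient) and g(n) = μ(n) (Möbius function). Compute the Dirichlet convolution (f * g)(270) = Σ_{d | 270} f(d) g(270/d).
(φ * μ)(270) = 0

Divisors of 270: [1, 2, 3, 5, 6, 9, 10, 15, 18, 27, 30, 45, 54, 90, 135, 270]. For each d | 270:
  d = 1: φ(1) · μ(270/1) = 1 · 0 = 0
  d = 2: φ(2) · μ(270/2) = 1 · 0 = 0
  d = 3: φ(3) · μ(270/3) = 2 · 0 = 0
  d = 5: φ(5) · μ(270/5) = 4 · 0 = 0
  d = 6: φ(6) · μ(270/6) = 2 · 0 = 0
  d = 9: φ(9) · μ(270/9) = 6 · -1 = -6
  d = 10: φ(10) · μ(270/10) = 4 · 0 = 0
  d = 15: φ(15) · μ(270/15) = 8 · 0 = 0
  d = 18: φ(18) · μ(270/18) = 6 · 1 = 6
  d = 27: φ(27) · μ(270/27) = 18 · 1 = 18
  d = 30: φ(30) · μ(270/30) = 8 · 0 = 0
  d = 45: φ(45) · μ(270/45) = 24 · 1 = 24
  d = 54: φ(54) · μ(270/54) = 18 · -1 = -18
  d = 90: φ(90) · μ(270/90) = 24 · -1 = -24
  d = 135: φ(135) · μ(270/135) = 72 · -1 = -72
  d = 270: φ(270) · μ(270/270) = 72 · 1 = 72
Summing: (φ * μ)(270) = 0 + 0 + 0 + 0 + 0 + -6 + 0 + 0 + 6 + 18 + 0 + 24 + -18 + -24 + -72 + 72 = 0.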